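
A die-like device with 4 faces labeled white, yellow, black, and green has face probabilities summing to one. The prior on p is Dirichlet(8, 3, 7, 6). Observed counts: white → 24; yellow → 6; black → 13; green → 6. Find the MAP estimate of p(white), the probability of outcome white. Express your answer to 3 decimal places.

The posterior is Dirichlet(αᵢ + nᵢ) = Dirichlet(32, 9, 20, 12).
For a Dirichlet(a₁,…,a_K) with all aᵢ > 1, the mode has j-th component (aⱼ − 1)/(Σaᵢ − K).
Here Σaᵢ = 73 and K = 4, so p(white) = (32 − 1)/(73 − 4) = 31/69 ≈ 0.449.

MAP estimate of p(white) = 0.449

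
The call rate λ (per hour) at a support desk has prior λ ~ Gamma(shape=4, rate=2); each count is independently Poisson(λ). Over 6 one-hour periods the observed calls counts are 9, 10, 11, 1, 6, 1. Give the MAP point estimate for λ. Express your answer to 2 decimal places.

Σxᵢ = 9+10+11+1+6+1 = 38, with n = 6.
Posterior ∝ λ^3e^(−2λ) · λ^38e^(−6λ) = λ^41e^(−8λ), i.e. Gamma(shape=42, rate=8).
The mode of a Gamma(a, b) with a ≥ 1 (shape–rate) is (a−1)/b = 41/8 ≈ 5.13.

λ̂_MAP = 5.13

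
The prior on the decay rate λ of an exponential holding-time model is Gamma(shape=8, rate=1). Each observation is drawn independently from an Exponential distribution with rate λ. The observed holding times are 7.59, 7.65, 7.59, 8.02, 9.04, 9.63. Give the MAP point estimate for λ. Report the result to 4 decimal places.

The Exponential(rate=λ) likelihood is ∝ λ^n e^(−λΣtᵢ). Here n = 6 and Σtᵢ = 7.59 + 7.65 + 7.59 + 8.02 + 9.04 + 9.63 = 49.52.
Posterior ∝ λ^7e^(−1λ) · λ^6e^(−49.52λ) = λ^13e^(−50.52λ), i.e. Gamma(14, 50.52).
Mode = (a−1)/b = 13/50.52 ≈ 0.2573.

λ̂_MAP = 0.2573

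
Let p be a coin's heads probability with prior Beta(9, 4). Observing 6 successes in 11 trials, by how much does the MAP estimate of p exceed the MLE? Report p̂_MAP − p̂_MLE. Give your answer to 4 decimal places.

MAP − MLE = 0.0909

Posterior is Beta(15, 9); MAP = (15−1)/(24−2) = 14/22 ≈ 0.63636.
MLE ignores the prior: p̂_MLE = k/n = 6/11 ≈ 0.54545.
Difference = 14/22 − 6/11 = 1/11 ≈ 0.0909.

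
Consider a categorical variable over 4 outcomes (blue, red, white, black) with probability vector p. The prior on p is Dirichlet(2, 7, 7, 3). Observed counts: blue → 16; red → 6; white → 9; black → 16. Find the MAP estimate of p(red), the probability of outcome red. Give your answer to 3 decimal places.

The posterior is Dirichlet(αᵢ + nᵢ) = Dirichlet(18, 13, 16, 19).
For a Dirichlet(a₁,…,a_K) with all aᵢ > 1, the mode has j-th component (aⱼ − 1)/(Σaᵢ − K).
Here Σaᵢ = 66 and K = 4, so p(red) = (13 − 1)/(66 − 4) = 12/62 ≈ 0.194.

MAP estimate of p(red) = 0.194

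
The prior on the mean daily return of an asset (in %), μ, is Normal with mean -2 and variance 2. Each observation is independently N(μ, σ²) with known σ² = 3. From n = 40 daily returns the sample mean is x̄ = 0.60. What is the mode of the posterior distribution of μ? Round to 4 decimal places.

μ̂_MAP = 0.5060

n = 40, x̄ = 0.60.
For a Normal prior and Normal likelihood with known variance, the posterior is Normal; its mode equals its mean, the precision-weighted average.
Prior precision 1/σ₀² = 1/2 = 0.5; data precision n/σ² = 40/3.
μ̂ = (0.5·(-2) + (40/3)·0.6) / (0.5 + 40/3) = 7/(83/6) = 42/83 ≈ 0.5060.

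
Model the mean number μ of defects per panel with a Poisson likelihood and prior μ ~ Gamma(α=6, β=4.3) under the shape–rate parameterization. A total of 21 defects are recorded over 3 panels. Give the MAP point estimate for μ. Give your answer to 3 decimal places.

μ̂_MAP = 3.562

Σxᵢ = 21, n = 3.
Posterior ∝ μ^5e^(−4.3μ) · μ^21e^(−3μ) = μ^26e^(−7.3μ), i.e. Gamma(shape=27, rate=7.3).
The mode of a Gamma(a, b) with a ≥ 1 (shape–rate) is (a−1)/b = 26/7.3 ≈ 3.562.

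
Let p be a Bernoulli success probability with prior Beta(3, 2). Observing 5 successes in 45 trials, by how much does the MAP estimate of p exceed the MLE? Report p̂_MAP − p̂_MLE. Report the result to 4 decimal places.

Posterior is Beta(8, 42); MAP = (8−1)/(50−2) = 7/48 ≈ 0.14583.
MLE ignores the prior: p̂_MLE = k/n = 5/45 ≈ 0.11111.
Difference = 7/48 − 5/45 = 5/144 ≈ 0.0347.

MAP − MLE = 0.0347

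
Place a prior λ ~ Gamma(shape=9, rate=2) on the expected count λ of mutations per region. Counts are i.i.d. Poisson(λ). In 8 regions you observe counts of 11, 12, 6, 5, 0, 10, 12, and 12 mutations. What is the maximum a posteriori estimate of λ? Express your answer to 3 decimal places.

λ̂_MAP = 7.600

Σxᵢ = 11+12+6+5+0+10+12+12 = 68, with n = 8.
Posterior ∝ λ^8e^(−2λ) · λ^68e^(−8λ) = λ^76e^(−10λ), i.e. Gamma(shape=77, rate=10).
The mode of a Gamma(a, b) with a ≥ 1 (shape–rate) is (a−1)/b = 76/10 ≈ 7.600.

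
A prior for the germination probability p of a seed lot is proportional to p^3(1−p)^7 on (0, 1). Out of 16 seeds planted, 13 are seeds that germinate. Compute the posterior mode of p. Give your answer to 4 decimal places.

The prior density ∝ p^3(1−p)^7 is the kernel of Beta(4, 8).
Data: 13 successes in 16 trials. The binomial likelihood contributes p^13(1−p)^3, so the posterior is Beta(4+13, 8+3) = Beta(17, 11).
For Beta(a, b) with a, b > 1 the mode is (a−1)/(a+b−2) = 16/26 ≈ 0.6154.

p̂_MAP = 0.6154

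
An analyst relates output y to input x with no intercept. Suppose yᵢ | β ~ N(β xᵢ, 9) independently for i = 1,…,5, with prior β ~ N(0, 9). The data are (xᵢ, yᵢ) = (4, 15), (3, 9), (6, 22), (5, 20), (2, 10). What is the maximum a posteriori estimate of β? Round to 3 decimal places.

β̂_MAP = 3.725

log p(β | y) = −Σ(yᵢ − βxᵢ)²/(2·9) − β²/(2·9) + const.
Setting the derivative to zero: Σxᵢ(yᵢ − βxᵢ)/9 − β/9 = 0, so β = Σxᵢyᵢ / (Σxᵢ² + σ²/τ²).
Σxᵢyᵢ = 4·15 + 3·9 + 6·22 + 5·20 + 2·10 = 339; Σxᵢ² = 90; σ²/τ² = 1.
β̂_MAP = 339 / (90 + 1) = 339/91 ≈ 3.725.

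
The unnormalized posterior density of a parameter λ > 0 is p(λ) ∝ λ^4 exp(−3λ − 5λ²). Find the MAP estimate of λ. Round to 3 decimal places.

ℓ'(λ) = 4/λ − 3 − 10λ. Setting this to zero and multiplying by λ: 10λ² + 3λ − 4 = 0.
λ = (−3 + √(3² + 4·10·4)) / (2·10) = (−3 + √169) / 20 = (−3 + 13)/20 = 1/2.
ℓ''(λ) = −4/λ² − 10 < 0, confirming a maximum.

λ̂_MAP = 0.500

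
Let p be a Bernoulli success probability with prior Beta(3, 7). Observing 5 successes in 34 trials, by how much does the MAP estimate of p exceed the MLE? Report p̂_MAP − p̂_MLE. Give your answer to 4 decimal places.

Posterior is Beta(8, 36); MAP = (8−1)/(44−2) = 7/42 ≈ 0.16667.
MLE ignores the prior: p̂_MLE = k/n = 5/34 ≈ 0.14706.
Difference = 7/42 − 5/34 = 1/51 ≈ 0.0196.

MAP − MLE = 0.0196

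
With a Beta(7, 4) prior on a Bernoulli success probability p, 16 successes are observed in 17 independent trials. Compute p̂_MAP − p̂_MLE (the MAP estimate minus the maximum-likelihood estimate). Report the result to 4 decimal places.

Posterior is Beta(23, 5); MAP = (23−1)/(28−2) = 22/26 ≈ 0.84615.
MLE ignores the prior: p̂_MLE = k/n = 16/17 ≈ 0.94118.
Difference = 22/26 − 16/17 = -21/221 ≈ -0.0950.

MAP − MLE = -0.0950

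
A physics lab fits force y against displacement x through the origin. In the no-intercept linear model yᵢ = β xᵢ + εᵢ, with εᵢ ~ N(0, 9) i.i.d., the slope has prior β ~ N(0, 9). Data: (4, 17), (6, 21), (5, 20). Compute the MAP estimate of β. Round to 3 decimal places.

log p(β | y) = −Σ(yᵢ − βxᵢ)²/(2·9) − β²/(2·9) + const.
Setting the derivative to zero: Σxᵢ(yᵢ − βxᵢ)/9 − β/9 = 0, so β = Σxᵢyᵢ / (Σxᵢ² + σ²/τ²).
Σxᵢyᵢ = 4·17 + 6·21 + 5·20 = 294; Σxᵢ² = 77; σ²/τ² = 1.
β̂_MAP = 294 / (77 + 1) = 294/78 ≈ 3.769.

β̂_MAP = 3.769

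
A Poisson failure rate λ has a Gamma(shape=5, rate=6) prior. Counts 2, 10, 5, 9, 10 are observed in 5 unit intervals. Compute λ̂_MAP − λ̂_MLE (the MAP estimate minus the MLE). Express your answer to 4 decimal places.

MAP − MLE = -3.5636

Σxᵢ = 36. Posterior is Gamma(41, 11); MAP = (41−1)/11 = 40/11 ≈ 3.63636.
MLE = x̄ = 36/5 ≈ 7.20000.
Difference = 40/11 − 36/5 = -196/55 ≈ -3.5636.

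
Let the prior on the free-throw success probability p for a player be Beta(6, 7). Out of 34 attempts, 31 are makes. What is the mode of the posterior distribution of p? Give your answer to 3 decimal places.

Prior: Beta(6, 7).
Data: 31 successes in 34 trials. The binomial likelihood contributes p^31(1−p)^3, so the posterior is Beta(6+31, 7+3) = Beta(37, 10).
For Beta(a, b) with a, b > 1 the mode is (a−1)/(a+b−2) = 36/45 ≈ 0.800.

p̂_MAP = 0.800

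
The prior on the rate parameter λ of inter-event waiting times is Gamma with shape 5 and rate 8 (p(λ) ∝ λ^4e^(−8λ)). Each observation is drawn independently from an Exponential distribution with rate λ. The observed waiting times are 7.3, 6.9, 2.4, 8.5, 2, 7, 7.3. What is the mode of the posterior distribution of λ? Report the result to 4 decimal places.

The Exponential(rate=λ) likelihood is ∝ λ^n e^(−λΣtᵢ). Here n = 7 and Σtᵢ = 7.3 + 6.9 + 2.4 + 8.5 + 2 + 7 + 7.3 = 41.4.
Posterior ∝ λ^4e^(−8λ) · λ^7e^(−41.4λ) = λ^11e^(−49.4λ), i.e. Gamma(12, 49.4).
Mode = (a−1)/b = 11/49.4 ≈ 0.2227.

λ̂_MAP = 0.2227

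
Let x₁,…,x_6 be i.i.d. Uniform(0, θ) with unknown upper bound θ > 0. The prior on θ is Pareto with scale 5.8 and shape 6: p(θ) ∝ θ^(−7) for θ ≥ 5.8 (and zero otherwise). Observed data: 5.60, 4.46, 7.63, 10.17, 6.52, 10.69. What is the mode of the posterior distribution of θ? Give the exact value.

The Uniform(0, θ) likelihood is θ^(−n) for θ ≥ max(xᵢ), zero otherwise. Here max(xᵢ) = 10.69.
Posterior ∝ θ^(−7) · θ^(−6) = θ^(−13) on θ ≥ max(5.8, 10.69) = 10.69.
This density is strictly decreasing in θ, so the posterior mode lies at the lower boundary of the support.

θ̂_MAP = 10.69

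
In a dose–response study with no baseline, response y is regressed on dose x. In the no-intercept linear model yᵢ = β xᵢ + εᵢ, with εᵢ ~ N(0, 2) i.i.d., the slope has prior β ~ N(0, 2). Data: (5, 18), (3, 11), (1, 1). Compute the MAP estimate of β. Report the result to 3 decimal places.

log p(β | y) = −Σ(yᵢ − βxᵢ)²/(2·2) − β²/(2·2) + const.
Setting the derivative to zero: Σxᵢ(yᵢ − βxᵢ)/2 − β/2 = 0, so β = Σxᵢyᵢ / (Σxᵢ² + σ²/τ²).
Σxᵢyᵢ = 5·18 + 3·11 + 1·1 = 124; Σxᵢ² = 35; σ²/τ² = 1.
β̂_MAP = 124 / (35 + 1) = 124/36 ≈ 3.444.

β̂_MAP = 3.444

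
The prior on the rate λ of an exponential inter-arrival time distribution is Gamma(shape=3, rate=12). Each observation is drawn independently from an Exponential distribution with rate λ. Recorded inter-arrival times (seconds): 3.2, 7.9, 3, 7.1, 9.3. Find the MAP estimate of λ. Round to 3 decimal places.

λ̂_MAP = 0.165

The Exponential(rate=λ) likelihood is ∝ λ^n e^(−λΣtᵢ). Here n = 5 and Σtᵢ = 3.2 + 7.9 + 3 + 7.1 + 9.3 = 30.5.
Posterior ∝ λ^2e^(−12λ) · λ^5e^(−30.5λ) = λ^7e^(−42.5λ), i.e. Gamma(8, 42.5).
Mode = (a−1)/b = 7/42.5 ≈ 0.165.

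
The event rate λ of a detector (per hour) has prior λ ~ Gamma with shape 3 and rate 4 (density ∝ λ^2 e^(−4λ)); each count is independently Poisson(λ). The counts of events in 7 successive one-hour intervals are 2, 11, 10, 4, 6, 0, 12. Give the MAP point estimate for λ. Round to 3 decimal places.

Σxᵢ = 2+11+10+4+6+0+12 = 45, with n = 7.
Posterior ∝ λ^2e^(−4λ) · λ^45e^(−7λ) = λ^47e^(−11λ), i.e. Gamma(shape=48, rate=11).
The mode of a Gamma(a, b) with a ≥ 1 (shape–rate) is (a−1)/b = 47/11 ≈ 4.273.

λ̂_MAP = 4.273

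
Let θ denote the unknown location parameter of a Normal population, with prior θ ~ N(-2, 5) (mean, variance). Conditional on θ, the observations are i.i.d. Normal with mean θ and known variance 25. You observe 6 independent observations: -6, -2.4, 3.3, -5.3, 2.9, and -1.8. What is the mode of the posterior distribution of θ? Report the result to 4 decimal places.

n = 6; x̄ = ((-6) + (-2.4) + 3.3 + (-5.3) + 2.9 + (-1.8))/6 = -9.3/6 = -1.55.
For a Normal prior and Normal likelihood with known variance, the posterior is Normal; its mode equals its mean, the precision-weighted average.
Prior precision 1/σ₀² = 1/5 = 0.2; data precision n/σ² = 6/25 = 0.24.
θ̂ = (0.2·(-2) + 0.24·(-1.55)) / (0.2 + 0.24) = (-0.772)/0.44 = -193/110 ≈ -1.7545.

θ̂_MAP = -1.7545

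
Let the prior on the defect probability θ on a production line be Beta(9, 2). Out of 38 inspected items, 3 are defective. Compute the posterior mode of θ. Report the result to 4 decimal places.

Prior: Beta(9, 2).
Data: 3 successes in 38 trials. The binomial likelihood contributes θ^3(1−θ)^35, so the posterior is Beta(9+3, 2+35) = Beta(12, 37).
For Beta(a, b) with a, b > 1 the mode is (a−1)/(a+b−2) = 11/47 ≈ 0.2340.

θ̂_MAP = 0.2340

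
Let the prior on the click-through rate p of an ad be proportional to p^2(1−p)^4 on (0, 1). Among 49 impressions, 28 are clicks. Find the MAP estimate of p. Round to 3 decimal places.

The prior density ∝ p^2(1−p)^4 is the kernel of Beta(3, 5).
Data: 28 successes in 49 trials. The binomial likelihood contributes p^28(1−p)^21, so the posterior is Beta(3+28, 5+21) = Beta(31, 26).
For Beta(a, b) with a, b > 1 the mode is (a−1)/(a+b−2) = 30/55 ≈ 0.545.

p̂_MAP = 0.545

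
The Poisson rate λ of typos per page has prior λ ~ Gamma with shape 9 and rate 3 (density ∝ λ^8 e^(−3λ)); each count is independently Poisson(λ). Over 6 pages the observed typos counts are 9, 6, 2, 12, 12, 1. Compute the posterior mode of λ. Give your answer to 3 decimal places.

λ̂_MAP = 5.556

Σxᵢ = 9+6+2+12+12+1 = 42, with n = 6.
Posterior ∝ λ^8e^(−3λ) · λ^42e^(−6λ) = λ^50e^(−9λ), i.e. Gamma(shape=51, rate=9).
The mode of a Gamma(a, b) with a ≥ 1 (shape–rate) is (a−1)/b = 50/9 ≈ 5.556.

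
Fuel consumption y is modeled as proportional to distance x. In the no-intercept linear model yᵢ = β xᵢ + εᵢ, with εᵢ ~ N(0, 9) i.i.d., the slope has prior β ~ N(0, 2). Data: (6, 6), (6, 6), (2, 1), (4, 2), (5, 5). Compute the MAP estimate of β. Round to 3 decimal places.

log p(β | y) = −Σ(yᵢ − βxᵢ)²/(2·9) − β²/(2·2) + const.
Setting the derivative to zero: Σxᵢ(yᵢ − βxᵢ)/9 − β/2 = 0, so β = Σxᵢyᵢ / (Σxᵢ² + σ²/τ²).
Σxᵢyᵢ = 6·6 + 6·6 + 2·1 + 4·2 + 5·5 = 107; Σxᵢ² = 117; σ²/τ² = 4.5.
β̂_MAP = 107 / (117 + 4.5) = 107/121.5 ≈ 0.881.

β̂_MAP = 0.881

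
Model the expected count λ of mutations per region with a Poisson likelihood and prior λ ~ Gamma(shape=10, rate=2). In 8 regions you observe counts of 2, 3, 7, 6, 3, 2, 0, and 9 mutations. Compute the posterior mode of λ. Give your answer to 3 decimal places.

λ̂_MAP = 4.100

Σxᵢ = 2+3+7+6+3+2+0+9 = 32, with n = 8.
Posterior ∝ λ^9e^(−2λ) · λ^32e^(−8λ) = λ^41e^(−10λ), i.e. Gamma(shape=42, rate=10).
The mode of a Gamma(a, b) with a ≥ 1 (shape–rate) is (a−1)/b = 41/10 ≈ 4.100.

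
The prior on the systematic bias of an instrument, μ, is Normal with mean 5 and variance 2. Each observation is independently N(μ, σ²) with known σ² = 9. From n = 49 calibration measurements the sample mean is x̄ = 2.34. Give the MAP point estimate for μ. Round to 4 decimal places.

n = 49, x̄ = 2.34.
For a Normal prior and Normal likelihood with known variance, the posterior is Normal; its mode equals its mean, the precision-weighted average.
Prior precision 1/σ₀² = 1/2 = 0.5; data precision n/σ² = 49/9.
μ̂ = (0.5·5 + (49/9)·2.34) / (0.5 + 49/9) = 15.24/(107/18) = 6858/2675 ≈ 2.5637.

μ̂_MAP = 2.5637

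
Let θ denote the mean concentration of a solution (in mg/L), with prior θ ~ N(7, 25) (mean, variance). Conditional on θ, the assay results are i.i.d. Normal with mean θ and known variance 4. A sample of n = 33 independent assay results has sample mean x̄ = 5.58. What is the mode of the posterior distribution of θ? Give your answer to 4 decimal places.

n = 33, x̄ = 5.58.
For a Normal prior and Normal likelihood with known variance, the posterior is Normal; its mode equals its mean, the precision-weighted average.
Prior precision 1/σ₀² = 1/25 = 0.04; data precision n/σ² = 33/4 = 8.25.
θ̂ = (0.04·7 + 8.25·5.58) / (0.04 + 8.25) = 46.315/8.29 = 9263/1658 ≈ 5.5869.

θ̂_MAP = 5.5869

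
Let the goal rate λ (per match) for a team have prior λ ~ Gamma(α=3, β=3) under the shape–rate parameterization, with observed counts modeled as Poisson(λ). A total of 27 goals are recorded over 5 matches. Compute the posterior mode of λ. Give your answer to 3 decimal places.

λ̂_MAP = 3.625

Σxᵢ = 27, n = 5.
Posterior ∝ λ^2e^(−3λ) · λ^27e^(−5λ) = λ^29e^(−8λ), i.e. Gamma(shape=30, rate=8).
The mode of a Gamma(a, b) with a ≥ 1 (shape–rate) is (a−1)/b = 29/8 ≈ 3.625.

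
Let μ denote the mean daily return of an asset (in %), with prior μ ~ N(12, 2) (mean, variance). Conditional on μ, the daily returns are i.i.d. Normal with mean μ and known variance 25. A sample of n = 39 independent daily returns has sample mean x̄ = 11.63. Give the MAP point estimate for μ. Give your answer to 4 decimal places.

n = 39, x̄ = 11.63.
For a Normal prior and Normal likelihood with known variance, the posterior is Normal; its mode equals its mean, the precision-weighted average.
Prior precision 1/σ₀² = 1/2 = 0.5; data precision n/σ² = 39/25 = 1.56.
μ̂ = (0.5·12 + 1.56·11.63) / (0.5 + 1.56) = 24.1428/2.06 = 60357/5150 ≈ 11.7198.

μ̂_MAP = 11.7198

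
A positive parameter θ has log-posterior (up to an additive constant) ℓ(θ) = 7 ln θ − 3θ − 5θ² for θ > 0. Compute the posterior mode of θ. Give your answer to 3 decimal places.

θ̂_MAP = 0.700

ℓ'(θ) = 7/θ − 3 − 10θ. Setting this to zero and multiplying by θ: 10θ² + 3θ − 7 = 0.
θ = (−3 + √(3² + 4·10·7)) / (2·10) = (−3 + √289) / 20 = (−3 + 17)/20 = 7/10.
ℓ''(θ) = −7/θ² − 10 < 0, confirming a maximum.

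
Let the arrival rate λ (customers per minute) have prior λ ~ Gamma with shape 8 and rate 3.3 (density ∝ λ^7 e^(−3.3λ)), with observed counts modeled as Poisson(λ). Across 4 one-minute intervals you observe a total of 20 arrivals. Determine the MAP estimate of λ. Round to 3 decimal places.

λ̂_MAP = 3.699

Σxᵢ = 20, n = 4.
Posterior ∝ λ^7e^(−3.3λ) · λ^20e^(−4λ) = λ^27e^(−7.3λ), i.e. Gamma(shape=28, rate=7.3).
The mode of a Gamma(a, b) with a ≥ 1 (shape–rate) is (a−1)/b = 27/7.3 ≈ 3.699.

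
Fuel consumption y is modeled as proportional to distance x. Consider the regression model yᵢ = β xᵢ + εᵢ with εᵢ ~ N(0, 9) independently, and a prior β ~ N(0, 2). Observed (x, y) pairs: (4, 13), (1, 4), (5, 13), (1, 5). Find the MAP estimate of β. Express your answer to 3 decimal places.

log p(β | y) = −Σ(yᵢ − βxᵢ)²/(2·9) − β²/(2·2) + const.
Setting the derivative to zero: Σxᵢ(yᵢ − βxᵢ)/9 − β/2 = 0, so β = Σxᵢyᵢ / (Σxᵢ² + σ²/τ²).
Σxᵢyᵢ = 4·13 + 1·4 + 5·13 + 1·5 = 126; Σxᵢ² = 43; σ²/τ² = 4.5.
β̂_MAP = 126 / (43 + 4.5) = 126/47.5 ≈ 2.653.

β̂_MAP = 2.653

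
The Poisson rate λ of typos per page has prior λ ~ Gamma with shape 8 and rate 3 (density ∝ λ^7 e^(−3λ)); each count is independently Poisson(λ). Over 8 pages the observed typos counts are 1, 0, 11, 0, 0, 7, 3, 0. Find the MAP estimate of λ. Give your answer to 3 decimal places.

Σxᵢ = 1+0+11+0+0+7+3+0 = 22, with n = 8.
Posterior ∝ λ^7e^(−3λ) · λ^22e^(−8λ) = λ^29e^(−11λ), i.e. Gamma(shape=30, rate=11).
The mode of a Gamma(a, b) with a ≥ 1 (shape–rate) is (a−1)/b = 29/11 ≈ 2.636.

λ̂_MAP = 2.636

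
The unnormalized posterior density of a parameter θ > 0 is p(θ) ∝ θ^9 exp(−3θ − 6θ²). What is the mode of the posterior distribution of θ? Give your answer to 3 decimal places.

ℓ'(θ) = 9/θ − 3 − 12θ. Setting this to zero and multiplying by θ: 12θ² + 3θ − 9 = 0.
θ = (−3 + √(3² + 4·12·9)) / (2·12) = (−3 + √441) / 24 = (−3 + 21)/24 = 3/4.
ℓ''(θ) = −9/θ² − 12 < 0, confirming a maximum.

θ̂_MAP = 0.750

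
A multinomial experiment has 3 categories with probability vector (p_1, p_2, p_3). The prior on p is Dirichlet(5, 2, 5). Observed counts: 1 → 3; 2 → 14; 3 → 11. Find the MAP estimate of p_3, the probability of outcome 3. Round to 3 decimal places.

The posterior is Dirichlet(αᵢ + nᵢ) = Dirichlet(8, 16, 16).
For a Dirichlet(a₁,…,a_K) with all aᵢ > 1, the mode has j-th component (aⱼ − 1)/(Σaᵢ − K).
Here Σaᵢ = 40 and K = 3, so p_3 = (16 − 1)/(40 − 3) = 15/37 ≈ 0.405.

MAP estimate: 0.405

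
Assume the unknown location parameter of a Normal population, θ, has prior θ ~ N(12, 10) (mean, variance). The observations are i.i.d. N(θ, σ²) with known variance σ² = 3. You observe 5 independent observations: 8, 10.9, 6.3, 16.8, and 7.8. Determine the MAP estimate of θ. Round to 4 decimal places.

n = 5; x̄ = (8 + 10.9 + 6.3 + 16.8 + 7.8)/5 = 49.8/5 = 9.96.
For a Normal prior and Normal likelihood with known variance, the posterior is Normal; its mode equals its mean, the precision-weighted average.
Prior precision 1/σ₀² = 1/10 = 0.1; data precision n/σ² = 5/3.
θ̂ = (0.1·12 + (5/3)·9.96) / (0.1 + 5/3) = 17.8/(53/30) = 534/53 ≈ 10.0755.

θ̂_MAP = 10.0755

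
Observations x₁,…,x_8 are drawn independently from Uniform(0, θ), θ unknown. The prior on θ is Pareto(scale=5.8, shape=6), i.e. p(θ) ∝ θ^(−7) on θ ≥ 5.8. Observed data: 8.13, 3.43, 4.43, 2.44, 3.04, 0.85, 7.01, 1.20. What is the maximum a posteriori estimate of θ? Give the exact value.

The Uniform(0, θ) likelihood is θ^(−n) for θ ≥ max(xᵢ), zero otherwise. Here max(xᵢ) = 8.13.
Posterior ∝ θ^(−7) · θ^(−8) = θ^(−15) on θ ≥ max(5.8, 8.13) = 8.13.
This density is strictly decreasing in θ, so the posterior mode lies at the lower boundary of the support.

θ̂_MAP = 8.13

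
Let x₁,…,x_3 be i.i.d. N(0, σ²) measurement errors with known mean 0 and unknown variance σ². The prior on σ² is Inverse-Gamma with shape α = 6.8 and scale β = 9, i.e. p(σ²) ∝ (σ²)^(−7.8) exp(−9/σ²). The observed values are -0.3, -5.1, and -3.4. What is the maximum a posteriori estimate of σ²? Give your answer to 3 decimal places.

σ̂²_MAP = 2.992

Sum of squared deviations about the known mean: SS = (-0.3−0)² + (-5.1−0)² + (-3.4−0)² = 37.66.
The Normal likelihood contributes (σ²)^(−n/2) exp(−SS/(2σ²)), so the posterior is Inverse-Gamma(α + n/2, β + SS/2) = Inverse-Gamma(8.3, 27.83).
The mode of Inverse-Gamma(a, b) is b/(a+1) = 27.83/9.3 ≈ 2.992.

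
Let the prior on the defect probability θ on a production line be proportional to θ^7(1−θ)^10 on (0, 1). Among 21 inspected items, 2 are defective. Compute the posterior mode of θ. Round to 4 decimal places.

The prior density ∝ θ^7(1−θ)^10 is the kernel of Beta(8, 11).
Data: 2 successes in 21 trials. The binomial likelihood contributes θ^2(1−θ)^19, so the posterior is Beta(8+2, 11+19) = Beta(10, 30).
For Beta(a, b) with a, b > 1 the mode is (a−1)/(a+b−2) = 9/38 ≈ 0.2368.

θ̂_MAP = 0.2368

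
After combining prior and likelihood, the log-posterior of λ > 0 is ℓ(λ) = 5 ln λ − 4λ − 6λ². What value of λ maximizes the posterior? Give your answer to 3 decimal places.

ℓ'(λ) = 5/λ − 4 − 12λ. Setting this to zero and multiplying by λ: 12λ² + 4λ − 5 = 0.
λ = (−4 + √(4² + 4·12·5)) / (2·12) = (−4 + √256) / 24 = (−4 + 16)/24 = 1/2.
ℓ''(λ) = −5/λ² − 12 < 0, confirming a maximum.

λ̂_MAP = 0.500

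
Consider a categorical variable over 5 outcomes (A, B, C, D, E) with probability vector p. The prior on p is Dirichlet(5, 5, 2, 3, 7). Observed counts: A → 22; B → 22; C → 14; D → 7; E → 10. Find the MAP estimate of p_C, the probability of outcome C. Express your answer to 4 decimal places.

The posterior is Dirichlet(αᵢ + nᵢ) = Dirichlet(27, 27, 16, 10, 17).
For a Dirichlet(a₁,…,a_K) with all aᵢ > 1, the mode has j-th component (aⱼ − 1)/(Σaᵢ − K).
Here Σaᵢ = 97 and K = 5, so p_C = (16 − 1)/(97 − 5) = 15/92 ≈ 0.1630.

MAP estimate of p_C = 0.1630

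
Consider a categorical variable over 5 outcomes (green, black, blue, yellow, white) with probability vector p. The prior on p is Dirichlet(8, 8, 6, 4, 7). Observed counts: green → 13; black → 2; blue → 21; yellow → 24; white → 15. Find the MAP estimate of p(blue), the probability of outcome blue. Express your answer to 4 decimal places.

The posterior is Dirichlet(αᵢ + nᵢ) = Dirichlet(21, 10, 27, 28, 22).
For a Dirichlet(a₁,…,a_K) with all aᵢ > 1, the mode has j-th component (aⱼ − 1)/(Σaᵢ − K).
Here Σaᵢ = 108 and K = 5, so p(blue) = (27 − 1)/(108 − 5) = 26/103 ≈ 0.2524.

MAP estimate of p(blue) = 0.2524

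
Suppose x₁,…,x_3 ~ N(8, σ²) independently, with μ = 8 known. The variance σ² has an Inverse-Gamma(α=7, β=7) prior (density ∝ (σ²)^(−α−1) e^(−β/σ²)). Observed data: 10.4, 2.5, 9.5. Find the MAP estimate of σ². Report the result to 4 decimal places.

σ̂²_MAP = 2.7505

Sum of squared deviations about the known mean: SS = (10.4−8)² + (2.5−8)² + (9.5−8)² = 38.26.
The Normal likelihood contributes (σ²)^(−n/2) exp(−SS/(2σ²)), so the posterior is Inverse-Gamma(α + n/2, β + SS/2) = Inverse-Gamma(8.5, 26.13).
The mode of Inverse-Gamma(a, b) is b/(a+1) = 26.13/9.5 ≈ 2.7505.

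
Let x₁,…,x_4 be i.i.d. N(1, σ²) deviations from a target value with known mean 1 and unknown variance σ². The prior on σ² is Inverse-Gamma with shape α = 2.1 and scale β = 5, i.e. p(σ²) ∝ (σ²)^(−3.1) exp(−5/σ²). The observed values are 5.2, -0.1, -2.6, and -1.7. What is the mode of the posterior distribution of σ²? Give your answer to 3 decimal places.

σ̂²_MAP = 4.814

Sum of squared deviations about the known mean: SS = (5.2−1)² + (-0.1−1)² + (-2.6−1)² + (-1.7−1)² = 39.1.
The Normal likelihood contributes (σ²)^(−n/2) exp(−SS/(2σ²)), so the posterior is Inverse-Gamma(α + n/2, β + SS/2) = Inverse-Gamma(4.1, 24.55).
The mode of Inverse-Gamma(a, b) is b/(a+1) = 24.55/5.1 ≈ 4.814.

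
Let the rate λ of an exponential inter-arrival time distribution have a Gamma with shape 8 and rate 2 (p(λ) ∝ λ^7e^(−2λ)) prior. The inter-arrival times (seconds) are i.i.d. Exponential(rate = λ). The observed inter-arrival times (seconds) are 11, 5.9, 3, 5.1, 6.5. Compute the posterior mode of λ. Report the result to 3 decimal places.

The Exponential(rate=λ) likelihood is ∝ λ^n e^(−λΣtᵢ). Here n = 5 and Σtᵢ = 11 + 5.9 + 3 + 5.1 + 6.5 = 31.5.
Posterior ∝ λ^7e^(−2λ) · λ^5e^(−31.5λ) = λ^12e^(−33.5λ), i.e. Gamma(13, 33.5).
Mode = (a−1)/b = 12/33.5 ≈ 0.358.

λ̂_MAP = 0.358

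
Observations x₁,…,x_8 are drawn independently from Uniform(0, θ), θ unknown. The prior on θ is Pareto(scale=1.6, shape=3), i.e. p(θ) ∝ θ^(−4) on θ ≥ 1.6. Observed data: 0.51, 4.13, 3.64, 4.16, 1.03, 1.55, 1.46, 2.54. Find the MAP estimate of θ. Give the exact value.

θ̂_MAP = 4.16

The Uniform(0, θ) likelihood is θ^(−n) for θ ≥ max(xᵢ), zero otherwise. Here max(xᵢ) = 4.16.
Posterior ∝ θ^(−4) · θ^(−8) = θ^(−12) on θ ≥ max(1.6, 4.16) = 4.16.
This density is strictly decreasing in θ, so the posterior mode lies at the lower boundary of the support.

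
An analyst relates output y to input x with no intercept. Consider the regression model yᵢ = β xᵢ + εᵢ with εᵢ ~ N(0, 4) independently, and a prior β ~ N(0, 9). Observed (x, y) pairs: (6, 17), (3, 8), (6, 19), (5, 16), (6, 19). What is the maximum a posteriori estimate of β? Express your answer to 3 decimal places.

log p(β | y) = −Σ(yᵢ − βxᵢ)²/(2·4) − β²/(2·9) + const.
Setting the derivative to zero: Σxᵢ(yᵢ − βxᵢ)/4 − β/9 = 0, so β = Σxᵢyᵢ / (Σxᵢ² + σ²/τ²).
Σxᵢyᵢ = 6·17 + 3·8 + 6·19 + 5·16 + 6·19 = 434; Σxᵢ² = 142; σ²/τ² = 4/9.
β̂_MAP = 434 / (142 + 4/9) = 434/(1282/9) = 1953/641 ≈ 3.047.

β̂_MAP = 3.047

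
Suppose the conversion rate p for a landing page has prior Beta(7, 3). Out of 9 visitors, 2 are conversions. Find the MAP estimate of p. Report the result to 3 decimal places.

Prior: Beta(7, 3).
Data: 2 successes in 9 trials. The binomial likelihood contributes p^2(1−p)^7, so the posterior is Beta(7+2, 3+7) = Beta(9, 10).
For Beta(a, b) with a, b > 1 the mode is (a−1)/(a+b−2) = 8/17 ≈ 0.471.

p̂_MAP = 0.471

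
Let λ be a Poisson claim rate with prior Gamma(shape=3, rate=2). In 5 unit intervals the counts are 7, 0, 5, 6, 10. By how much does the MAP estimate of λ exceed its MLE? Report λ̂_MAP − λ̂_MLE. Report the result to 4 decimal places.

MAP − MLE = -1.3143

Σxᵢ = 28. Posterior is Gamma(31, 7); MAP = (31−1)/7 = 30/7 ≈ 4.28571.
MLE = x̄ = 28/5 ≈ 5.60000.
Difference = 30/7 − 28/5 = -46/35 ≈ -1.3143.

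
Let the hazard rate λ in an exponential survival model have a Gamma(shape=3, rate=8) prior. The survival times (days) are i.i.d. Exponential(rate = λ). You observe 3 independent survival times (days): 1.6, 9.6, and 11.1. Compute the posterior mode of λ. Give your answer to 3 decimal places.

The Exponential(rate=λ) likelihood is ∝ λ^n e^(−λΣtᵢ). Here n = 3 and Σtᵢ = 1.6 + 9.6 + 11.1 = 22.3.
Posterior ∝ λ^2e^(−8λ) · λ^3e^(−22.3λ) = λ^5e^(−30.3λ), i.e. Gamma(6, 30.3).
Mode = (a−1)/b = 5/30.3 ≈ 0.165.

λ̂_MAP = 0.165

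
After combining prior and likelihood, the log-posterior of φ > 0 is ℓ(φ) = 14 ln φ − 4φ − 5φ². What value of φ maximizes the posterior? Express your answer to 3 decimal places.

φ̂_MAP = 1.000

ℓ'(φ) = 14/φ − 4 − 10φ. Setting this to zero and multiplying by φ: 10φ² + 4φ − 14 = 0.
φ = (−4 + √(4² + 4·10·14)) / (2·10) = (−4 + √576) / 20 = (−4 + 24)/20 = 1.
ℓ''(φ) = −14/φ² − 10 < 0, confirming a maximum.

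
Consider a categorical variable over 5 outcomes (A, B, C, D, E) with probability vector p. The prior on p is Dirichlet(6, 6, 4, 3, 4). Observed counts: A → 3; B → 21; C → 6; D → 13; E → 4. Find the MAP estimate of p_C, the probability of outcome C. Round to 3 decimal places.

MAP estimate of p_C = 0.138

The posterior is Dirichlet(αᵢ + nᵢ) = Dirichlet(9, 27, 10, 16, 8).
For a Dirichlet(a₁,…,a_K) with all aᵢ > 1, the mode has j-th component (aⱼ − 1)/(Σaᵢ − K).
Here Σaᵢ = 70 and K = 5, so p_C = (10 − 1)/(70 − 5) = 9/65 ≈ 0.138.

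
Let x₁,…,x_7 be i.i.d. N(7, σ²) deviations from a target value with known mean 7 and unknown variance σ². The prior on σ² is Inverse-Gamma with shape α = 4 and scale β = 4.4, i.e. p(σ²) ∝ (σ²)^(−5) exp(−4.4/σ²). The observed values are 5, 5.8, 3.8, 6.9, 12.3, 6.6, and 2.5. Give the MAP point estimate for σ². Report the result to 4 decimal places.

σ̂²_MAP = 4.2935

Sum of squared deviations about the known mean: SS = (5−7)² + (5.8−7)² + (3.8−7)² + (6.9−7)² + (12.3−7)² + (6.6−7)² + (2.5−7)² = 64.19.
The Normal likelihood contributes (σ²)^(−n/2) exp(−SS/(2σ²)), so the posterior is Inverse-Gamma(α + n/2, β + SS/2) = Inverse-Gamma(7.5, 36.495).
The mode of Inverse-Gamma(a, b) is b/(a+1) = 36.495/8.5 ≈ 4.2935.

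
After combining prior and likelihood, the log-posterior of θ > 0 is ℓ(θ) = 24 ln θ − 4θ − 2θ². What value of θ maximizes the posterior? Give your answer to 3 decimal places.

θ̂_MAP = 2.000

ℓ'(θ) = 24/θ − 4 − 4θ. Setting this to zero and multiplying by θ: 4θ² + 4θ − 24 = 0.
θ = (−4 + √(4² + 4·4·24)) / (2·4) = (−4 + √400) / 8 = (−4 + 20)/8 = 2.
ℓ''(θ) = −24/θ² − 4 < 0, confirming a maximum.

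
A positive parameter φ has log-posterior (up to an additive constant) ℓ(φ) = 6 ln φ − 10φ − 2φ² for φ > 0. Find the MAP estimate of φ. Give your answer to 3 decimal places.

ℓ'(φ) = 6/φ − 10 − 4φ. Setting this to zero and multiplying by φ: 4φ² + 10φ − 6 = 0.
φ = (−10 + √(10² + 4·4·6)) / (2·4) = (−10 + √196) / 8 = (−10 + 14)/8 = 1/2.
ℓ''(φ) = −6/φ² − 4 < 0, confirming a maximum.

φ̂_MAP = 0.500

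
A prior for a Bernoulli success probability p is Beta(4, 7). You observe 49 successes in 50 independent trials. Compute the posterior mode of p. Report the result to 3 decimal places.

Prior: Beta(4, 7).
Data: 49 successes in 50 trials. The binomial likelihood contributes p^49(1−p)^1, so the posterior is Beta(4+49, 7+1) = Beta(53, 8).
For Beta(a, b) with a, b > 1 the mode is (a−1)/(a+b−2) = 52/59 ≈ 0.881.

p̂_MAP = 0.881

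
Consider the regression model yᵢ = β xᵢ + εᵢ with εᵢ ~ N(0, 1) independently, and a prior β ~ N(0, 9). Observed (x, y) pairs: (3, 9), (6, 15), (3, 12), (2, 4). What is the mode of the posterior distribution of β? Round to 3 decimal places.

log p(β | y) = −Σ(yᵢ − βxᵢ)²/(2·1) − β²/(2·9) + const.
Setting the derivative to zero: Σxᵢ(yᵢ − βxᵢ)/1 − β/9 = 0, so β = Σxᵢyᵢ / (Σxᵢ² + σ²/τ²).
Σxᵢyᵢ = 3·9 + 6·15 + 3·12 + 2·4 = 161; Σxᵢ² = 58; σ²/τ² = 1/9.
β̂_MAP = 161 / (58 + 1/9) = 161/(523/9) = 1449/523 ≈ 2.771.

β̂_MAP = 2.771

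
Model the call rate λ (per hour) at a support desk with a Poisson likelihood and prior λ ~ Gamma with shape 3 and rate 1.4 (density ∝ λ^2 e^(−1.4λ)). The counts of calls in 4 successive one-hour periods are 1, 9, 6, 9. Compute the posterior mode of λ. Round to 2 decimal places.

λ̂_MAP = 5.00

Σxᵢ = 1+9+6+9 = 25, with n = 4.
Posterior ∝ λ^2e^(−1.4λ) · λ^25e^(−4λ) = λ^27e^(−5.4λ), i.e. Gamma(shape=28, rate=5.4).
The mode of a Gamma(a, b) with a ≥ 1 (shape–rate) is (a−1)/b = 27/5.4 ≈ 5.00.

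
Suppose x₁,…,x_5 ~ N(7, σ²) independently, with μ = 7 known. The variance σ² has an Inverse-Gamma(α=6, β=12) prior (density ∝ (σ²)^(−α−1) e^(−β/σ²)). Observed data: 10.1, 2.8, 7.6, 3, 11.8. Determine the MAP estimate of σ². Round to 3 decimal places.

σ̂²_MAP = 4.771

Sum of squared deviations about the known mean: SS = (10.1−7)² + (2.8−7)² + (7.6−7)² + (3−7)² + (11.8−7)² = 66.65.
The Normal likelihood contributes (σ²)^(−n/2) exp(−SS/(2σ²)), so the posterior is Inverse-Gamma(α + n/2, β + SS/2) = Inverse-Gamma(8.5, 45.325).
The mode of Inverse-Gamma(a, b) is b/(a+1) = 45.325/9.5 ≈ 4.771.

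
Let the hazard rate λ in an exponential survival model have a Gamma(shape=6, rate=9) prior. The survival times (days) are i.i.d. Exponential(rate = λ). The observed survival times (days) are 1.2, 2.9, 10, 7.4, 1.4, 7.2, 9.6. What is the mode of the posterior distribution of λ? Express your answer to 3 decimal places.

λ̂_MAP = 0.246

The Exponential(rate=λ) likelihood is ∝ λ^n e^(−λΣtᵢ). Here n = 7 and Σtᵢ = 1.2 + 2.9 + 10 + 7.4 + 1.4 + 7.2 + 9.6 = 39.7.
Posterior ∝ λ^5e^(−9λ) · λ^7e^(−39.7λ) = λ^12e^(−48.7λ), i.e. Gamma(13, 48.7).
Mode = (a−1)/b = 12/48.7 ≈ 0.246.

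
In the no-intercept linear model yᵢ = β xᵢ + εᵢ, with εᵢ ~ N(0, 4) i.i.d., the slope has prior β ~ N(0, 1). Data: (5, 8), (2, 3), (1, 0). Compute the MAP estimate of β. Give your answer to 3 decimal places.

β̂_MAP = 1.353

log p(β | y) = −Σ(yᵢ − βxᵢ)²/(2·4) − β²/(2·1) + const.
Setting the derivative to zero: Σxᵢ(yᵢ − βxᵢ)/4 − β/1 = 0, so β = Σxᵢyᵢ / (Σxᵢ² + σ²/τ²).
Σxᵢyᵢ = 5·8 + 2·3 + 1·0 = 46; Σxᵢ² = 30; σ²/τ² = 4.
β̂_MAP = 46 / (30 + 4) = 46/34 ≈ 1.353.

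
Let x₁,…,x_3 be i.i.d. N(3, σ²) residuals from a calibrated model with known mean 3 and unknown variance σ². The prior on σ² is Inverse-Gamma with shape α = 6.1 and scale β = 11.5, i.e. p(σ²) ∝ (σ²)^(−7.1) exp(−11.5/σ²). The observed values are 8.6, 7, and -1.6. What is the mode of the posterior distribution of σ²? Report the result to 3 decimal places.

σ̂²_MAP = 5.321

Sum of squared deviations about the known mean: SS = (8.6−3)² + (7−3)² + (-1.6−3)² = 68.52.
The Normal likelihood contributes (σ²)^(−n/2) exp(−SS/(2σ²)), so the posterior is Inverse-Gamma(α + n/2, β + SS/2) = Inverse-Gamma(7.6, 45.76).
The mode of Inverse-Gamma(a, b) is b/(a+1) = 45.76/8.6 ≈ 5.321.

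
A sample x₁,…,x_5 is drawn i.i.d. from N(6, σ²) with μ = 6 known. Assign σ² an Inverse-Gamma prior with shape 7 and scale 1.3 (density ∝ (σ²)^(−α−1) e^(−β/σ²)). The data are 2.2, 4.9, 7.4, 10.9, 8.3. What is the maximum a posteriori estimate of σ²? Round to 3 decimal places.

σ̂²_MAP = 2.358

Sum of squared deviations about the known mean: SS = (2.2−6)² + (4.9−6)² + (7.4−6)² + (10.9−6)² + (8.3−6)² = 46.91.
The Normal likelihood contributes (σ²)^(−n/2) exp(−SS/(2σ²)), so the posterior is Inverse-Gamma(α + n/2, β + SS/2) = Inverse-Gamma(9.5, 24.755).
The mode of Inverse-Gamma(a, b) is b/(a+1) = 24.755/10.5 ≈ 2.358.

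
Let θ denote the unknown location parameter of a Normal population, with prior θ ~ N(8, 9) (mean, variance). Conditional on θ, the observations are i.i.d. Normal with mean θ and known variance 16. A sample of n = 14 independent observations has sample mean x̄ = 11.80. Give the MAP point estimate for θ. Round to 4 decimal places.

θ̂_MAP = 11.3718

n = 14, x̄ = 11.80.
For a Normal prior and Normal likelihood with known variance, the posterior is Normal; its mode equals its mean, the precision-weighted average.
Prior precision 1/σ₀² = 1/9; data precision n/σ² = 14/16 = 0.875.
θ̂ = ((1/9)·8 + 0.875·11.8) / (1/9 + 0.875) = (4037/360)/(71/72) = 4037/355 ≈ 11.3718.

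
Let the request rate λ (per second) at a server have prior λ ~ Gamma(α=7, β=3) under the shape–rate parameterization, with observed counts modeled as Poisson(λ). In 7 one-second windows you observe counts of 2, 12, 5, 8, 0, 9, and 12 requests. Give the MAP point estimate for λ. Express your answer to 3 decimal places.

Σxᵢ = 2+12+5+8+0+9+12 = 48, with n = 7.
Posterior ∝ λ^6e^(−3λ) · λ^48e^(−7λ) = λ^54e^(−10λ), i.e. Gamma(shape=55, rate=10).
The mode of a Gamma(a, b) with a ≥ 1 (shape–rate) is (a−1)/b = 54/10 ≈ 5.400.

λ̂_MAP = 5.400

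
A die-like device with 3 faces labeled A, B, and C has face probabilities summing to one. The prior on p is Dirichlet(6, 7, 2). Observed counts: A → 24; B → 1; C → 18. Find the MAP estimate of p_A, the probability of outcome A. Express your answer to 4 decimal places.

The posterior is Dirichlet(αᵢ + nᵢ) = Dirichlet(30, 8, 20).
For a Dirichlet(a₁,…,a_K) with all aᵢ > 1, the mode has j-th component (aⱼ − 1)/(Σaᵢ − K).
Here Σaᵢ = 58 and K = 3, so p_A = (30 − 1)/(58 − 3) = 29/55 ≈ 0.5273.

MAP estimate of p_A = 0.5273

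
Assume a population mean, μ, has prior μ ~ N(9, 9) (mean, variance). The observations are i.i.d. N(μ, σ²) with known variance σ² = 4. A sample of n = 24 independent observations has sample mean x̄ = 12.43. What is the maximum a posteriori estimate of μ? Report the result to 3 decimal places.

μ̂_MAP = 12.368

n = 24, x̄ = 12.43.
For a Normal prior and Normal likelihood with known variance, the posterior is Normal; its mode equals its mean, the precision-weighted average.
Prior precision 1/σ₀² = 1/9; data precision n/σ² = 24/4 = 6.
μ̂ = ((1/9)·9 + 6·12.43) / (1/9 + 6) = 75.58/(55/9) = 34011/2750 ≈ 12.368.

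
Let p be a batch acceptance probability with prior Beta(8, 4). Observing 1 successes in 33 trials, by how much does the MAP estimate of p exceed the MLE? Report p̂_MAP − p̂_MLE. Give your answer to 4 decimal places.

Posterior is Beta(9, 36); MAP = (9−1)/(45−2) = 8/43 ≈ 0.18605.
MLE ignores the prior: p̂_MLE = k/n = 1/33 ≈ 0.03030.
Difference = 8/43 − 1/33 = 221/1419 ≈ 0.1557.

MAP − MLE = 0.1557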